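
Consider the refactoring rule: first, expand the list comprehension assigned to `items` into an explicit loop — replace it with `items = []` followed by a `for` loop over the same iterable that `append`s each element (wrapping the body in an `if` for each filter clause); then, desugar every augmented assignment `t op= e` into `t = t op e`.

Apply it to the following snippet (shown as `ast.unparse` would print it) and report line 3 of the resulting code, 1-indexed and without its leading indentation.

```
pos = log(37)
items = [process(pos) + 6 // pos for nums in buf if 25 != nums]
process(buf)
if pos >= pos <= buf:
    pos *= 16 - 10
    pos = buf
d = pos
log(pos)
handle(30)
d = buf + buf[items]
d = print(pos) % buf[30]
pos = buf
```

for nums in buf:

Transformed code:
pos = log(37)
items = []
for nums in buf:
    if 25 != nums:
        items.append(process(pos) + 6 // pos)
process(buf)
if pos >= pos <= buf:
    pos = pos * (16 - 10)
    pos = buf
d = pos
log(pos)
handle(30)
d = buf + buf[items]
d = print(pos) % buf[30]
pos = buf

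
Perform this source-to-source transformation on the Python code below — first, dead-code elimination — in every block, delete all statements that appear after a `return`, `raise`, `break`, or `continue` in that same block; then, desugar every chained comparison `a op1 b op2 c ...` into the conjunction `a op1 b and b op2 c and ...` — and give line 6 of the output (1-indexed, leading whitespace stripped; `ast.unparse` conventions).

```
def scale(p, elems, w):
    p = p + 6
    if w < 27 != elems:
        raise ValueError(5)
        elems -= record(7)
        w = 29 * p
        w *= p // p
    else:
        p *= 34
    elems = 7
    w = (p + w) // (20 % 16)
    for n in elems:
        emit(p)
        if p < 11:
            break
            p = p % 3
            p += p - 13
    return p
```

p *= 34

Transformed code:
def scale(p, elems, w):
    p = p + 6
    if w < 27 and 27 != elems:
        raise ValueError(5)
    else:
        p *= 34
    elems = 7
    w = (p + w) // (20 % 16)
    for n in elems:
        emit(p)
        if p < 11:
            break
    return p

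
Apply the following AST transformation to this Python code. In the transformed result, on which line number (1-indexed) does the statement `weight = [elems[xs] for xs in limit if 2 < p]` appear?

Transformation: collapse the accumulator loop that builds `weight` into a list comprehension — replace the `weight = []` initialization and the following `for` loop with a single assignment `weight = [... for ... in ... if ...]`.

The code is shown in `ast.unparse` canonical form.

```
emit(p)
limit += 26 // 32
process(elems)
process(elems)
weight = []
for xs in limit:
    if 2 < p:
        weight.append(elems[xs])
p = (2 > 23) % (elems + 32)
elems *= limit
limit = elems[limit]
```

5

Transformed code:
emit(p)
limit += 26 // 32
process(elems)
process(elems)
weight = [elems[xs] for xs in limit if 2 < p]
p = (2 > 23) % (elems + 32)
elems *= limit
limit = elems[limit]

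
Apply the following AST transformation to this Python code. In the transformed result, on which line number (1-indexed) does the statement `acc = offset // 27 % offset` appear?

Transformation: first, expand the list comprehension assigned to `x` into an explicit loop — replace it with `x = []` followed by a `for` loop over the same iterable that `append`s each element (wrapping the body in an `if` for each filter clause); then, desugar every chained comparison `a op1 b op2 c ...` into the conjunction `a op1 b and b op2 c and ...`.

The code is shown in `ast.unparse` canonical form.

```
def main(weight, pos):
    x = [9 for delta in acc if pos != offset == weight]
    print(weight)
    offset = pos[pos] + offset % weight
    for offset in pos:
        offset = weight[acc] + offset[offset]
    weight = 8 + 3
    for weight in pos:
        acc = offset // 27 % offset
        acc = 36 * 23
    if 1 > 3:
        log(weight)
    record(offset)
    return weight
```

Transformed code:
def main(weight, pos):
    x = []
    for delta in acc:
        if pos != offset and offset == weight:
            x.append(9)
    print(weight)
    offset = pos[pos] + offset % weight
    for offset in pos:
        offset = weight[acc] + offset[offset]
    weight = 8 + 3
    for weight in pos:
        acc = offset // 27 % offset
        acc = 36 * 23
    if 1 > 3:
        log(weight)
    record(offset)
    return weight

12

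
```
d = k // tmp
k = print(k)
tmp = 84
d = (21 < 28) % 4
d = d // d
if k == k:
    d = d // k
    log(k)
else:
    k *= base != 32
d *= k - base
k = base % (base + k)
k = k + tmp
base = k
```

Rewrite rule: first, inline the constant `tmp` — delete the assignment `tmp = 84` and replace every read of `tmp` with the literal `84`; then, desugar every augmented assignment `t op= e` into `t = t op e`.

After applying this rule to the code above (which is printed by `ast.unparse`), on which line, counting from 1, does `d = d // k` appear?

6

Transformed code:
d = k // 84
k = print(k)
d = (21 < 28) % 4
d = d // d
if k == k:
    d = d // k
    log(k)
else:
    k = k * (base != 32)
d = d * (k - base)
k = base % (base + k)
k = k + 84
base = k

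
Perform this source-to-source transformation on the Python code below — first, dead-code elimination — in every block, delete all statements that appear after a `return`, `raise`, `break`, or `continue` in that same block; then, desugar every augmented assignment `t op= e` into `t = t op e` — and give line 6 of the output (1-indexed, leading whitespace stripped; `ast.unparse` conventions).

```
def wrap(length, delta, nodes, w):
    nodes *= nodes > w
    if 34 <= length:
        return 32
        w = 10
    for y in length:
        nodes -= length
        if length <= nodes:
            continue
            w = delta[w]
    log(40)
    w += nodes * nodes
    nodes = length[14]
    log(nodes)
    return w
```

Transformed code:
def wrap(length, delta, nodes, w):
    nodes = nodes * (nodes > w)
    if 34 <= length:
        return 32
    for y in length:
        nodes = nodes - length
        if length <= nodes:
            continue
    log(40)
    w = w + nodes * nodes
    nodes = length[14]
    log(nodes)
    return w

nodes = nodes - length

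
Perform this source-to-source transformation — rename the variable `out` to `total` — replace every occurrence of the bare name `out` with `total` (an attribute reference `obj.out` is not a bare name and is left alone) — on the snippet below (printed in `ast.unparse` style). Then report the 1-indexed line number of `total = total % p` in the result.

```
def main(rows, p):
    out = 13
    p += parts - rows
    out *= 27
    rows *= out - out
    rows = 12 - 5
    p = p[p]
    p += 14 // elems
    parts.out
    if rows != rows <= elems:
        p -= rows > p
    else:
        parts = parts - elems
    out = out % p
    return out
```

14

Transformed code:
def main(rows, p):
    total = 13
    p += parts - rows
    total *= 27
    rows *= total - total
    rows = 12 - 5
    p = p[p]
    p += 14 // elems
    parts.out
    if rows != rows <= elems:
        p -= rows > p
    else:
        parts = parts - elems
    total = total % p
    return total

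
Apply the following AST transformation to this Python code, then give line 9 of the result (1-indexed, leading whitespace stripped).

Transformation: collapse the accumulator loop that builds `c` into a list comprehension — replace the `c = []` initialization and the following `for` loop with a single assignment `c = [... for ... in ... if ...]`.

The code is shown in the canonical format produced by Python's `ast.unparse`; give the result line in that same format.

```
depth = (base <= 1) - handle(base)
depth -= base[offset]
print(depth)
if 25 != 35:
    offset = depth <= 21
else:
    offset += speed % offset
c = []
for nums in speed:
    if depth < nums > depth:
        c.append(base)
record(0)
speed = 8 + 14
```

record(0)

Transformed code:
depth = (base <= 1) - handle(base)
depth -= base[offset]
print(depth)
if 25 != 35:
    offset = depth <= 21
else:
    offset += speed % offset
c = [base for nums in speed if depth < nums > depth]
record(0)
speed = 8 + 14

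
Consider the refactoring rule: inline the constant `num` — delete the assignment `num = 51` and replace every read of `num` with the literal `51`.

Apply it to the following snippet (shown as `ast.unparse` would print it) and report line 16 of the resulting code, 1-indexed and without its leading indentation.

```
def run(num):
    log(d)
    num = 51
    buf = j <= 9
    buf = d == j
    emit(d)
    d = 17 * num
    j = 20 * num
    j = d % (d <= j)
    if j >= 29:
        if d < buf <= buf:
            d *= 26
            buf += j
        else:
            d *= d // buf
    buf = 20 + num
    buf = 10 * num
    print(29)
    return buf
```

buf = 10 * 51

Transformed code:
def run(num):
    log(d)
    buf = j <= 9
    buf = d == j
    emit(d)
    d = 17 * 51
    j = 20 * 51
    j = d % (d <= j)
    if j >= 29:
        if d < buf <= buf:
            d *= 26
            buf += j
        else:
            d *= d // buf
    buf = 20 + 51
    buf = 10 * 51
    print(29)
    return buf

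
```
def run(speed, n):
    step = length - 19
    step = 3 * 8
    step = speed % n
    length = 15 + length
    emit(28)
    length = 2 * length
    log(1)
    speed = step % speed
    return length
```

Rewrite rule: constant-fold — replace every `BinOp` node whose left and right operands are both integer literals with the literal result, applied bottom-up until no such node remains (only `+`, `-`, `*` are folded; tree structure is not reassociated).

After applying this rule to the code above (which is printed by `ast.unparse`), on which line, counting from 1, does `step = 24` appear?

Transformed code:
def run(speed, n):
    step = length - 19
    step = 24
    step = speed % n
    length = 15 + length
    emit(28)
    length = 2 * length
    log(1)
    speed = step % speed
    return length

3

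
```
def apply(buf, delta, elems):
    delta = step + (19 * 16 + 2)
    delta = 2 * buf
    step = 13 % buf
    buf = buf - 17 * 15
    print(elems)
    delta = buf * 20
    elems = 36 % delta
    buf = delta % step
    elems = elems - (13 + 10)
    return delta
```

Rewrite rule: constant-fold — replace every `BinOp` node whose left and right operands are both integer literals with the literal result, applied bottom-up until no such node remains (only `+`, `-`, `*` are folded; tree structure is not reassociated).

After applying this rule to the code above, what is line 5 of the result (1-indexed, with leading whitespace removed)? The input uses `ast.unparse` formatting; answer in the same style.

Transformed code:
def apply(buf, delta, elems):
    delta = step + 306
    delta = 2 * buf
    step = 13 % buf
    buf = buf - 255
    print(elems)
    delta = buf * 20
    elems = 36 % delta
    buf = delta % step
    elems = elems - 23
    return delta

buf = buf - 255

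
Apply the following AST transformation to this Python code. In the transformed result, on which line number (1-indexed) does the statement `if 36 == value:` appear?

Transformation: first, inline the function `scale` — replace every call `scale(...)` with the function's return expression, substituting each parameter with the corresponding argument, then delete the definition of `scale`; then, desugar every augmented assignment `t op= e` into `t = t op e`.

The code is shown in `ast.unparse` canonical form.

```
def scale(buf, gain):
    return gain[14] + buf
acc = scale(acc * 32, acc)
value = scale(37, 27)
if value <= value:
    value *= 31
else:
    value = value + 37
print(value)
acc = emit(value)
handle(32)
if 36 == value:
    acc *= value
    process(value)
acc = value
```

Transformed code:
acc = acc[14] + acc * 32
value = 27[14] + 37
if value <= value:
    value = value * 31
else:
    value = value + 37
print(value)
acc = emit(value)
handle(32)
if 36 == value:
    acc = acc * value
    process(value)
acc = value

10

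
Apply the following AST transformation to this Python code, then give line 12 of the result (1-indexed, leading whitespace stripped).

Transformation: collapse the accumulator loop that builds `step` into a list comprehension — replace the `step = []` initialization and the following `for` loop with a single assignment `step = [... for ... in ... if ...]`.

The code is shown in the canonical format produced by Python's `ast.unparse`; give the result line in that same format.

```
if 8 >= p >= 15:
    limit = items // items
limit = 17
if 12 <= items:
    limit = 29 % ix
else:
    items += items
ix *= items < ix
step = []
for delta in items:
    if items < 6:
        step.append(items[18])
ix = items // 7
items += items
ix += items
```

Transformed code:
if 8 >= p >= 15:
    limit = items // items
limit = 17
if 12 <= items:
    limit = 29 % ix
else:
    items += items
ix *= items < ix
step = [items[18] for delta in items if items < 6]
ix = items // 7
items += items
ix += items

ix += items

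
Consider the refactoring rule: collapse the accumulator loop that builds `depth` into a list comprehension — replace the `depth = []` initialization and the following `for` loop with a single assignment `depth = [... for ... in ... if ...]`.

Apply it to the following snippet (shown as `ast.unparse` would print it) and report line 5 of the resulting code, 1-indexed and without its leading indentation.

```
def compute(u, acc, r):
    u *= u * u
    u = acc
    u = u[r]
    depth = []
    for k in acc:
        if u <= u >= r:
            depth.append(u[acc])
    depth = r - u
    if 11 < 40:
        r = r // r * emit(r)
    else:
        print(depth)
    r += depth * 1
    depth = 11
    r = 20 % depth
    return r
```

depth = [u[acc] for k in acc if u <= u >= r]

Transformed code:
def compute(u, acc, r):
    u *= u * u
    u = acc
    u = u[r]
    depth = [u[acc] for k in acc if u <= u >= r]
    depth = r - u
    if 11 < 40:
        r = r // r * emit(r)
    else:
        print(depth)
    r += depth * 1
    depth = 11
    r = 20 % depth
    return r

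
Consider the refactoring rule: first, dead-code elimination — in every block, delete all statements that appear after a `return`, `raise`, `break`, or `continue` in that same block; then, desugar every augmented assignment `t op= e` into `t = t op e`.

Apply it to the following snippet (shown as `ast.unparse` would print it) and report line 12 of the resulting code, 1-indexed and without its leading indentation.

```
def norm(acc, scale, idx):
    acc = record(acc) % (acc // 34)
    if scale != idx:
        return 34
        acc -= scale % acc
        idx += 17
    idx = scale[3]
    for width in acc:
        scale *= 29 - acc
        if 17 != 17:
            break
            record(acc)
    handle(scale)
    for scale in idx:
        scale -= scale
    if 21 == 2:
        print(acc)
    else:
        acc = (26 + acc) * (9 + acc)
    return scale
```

Transformed code:
def norm(acc, scale, idx):
    acc = record(acc) % (acc // 34)
    if scale != idx:
        return 34
    idx = scale[3]
    for width in acc:
        scale = scale * (29 - acc)
        if 17 != 17:
            break
    handle(scale)
    for scale in idx:
        scale = scale - scale
    if 21 == 2:
        print(acc)
    else:
        acc = (26 + acc) * (9 + acc)
    return scale

scale = scale - scale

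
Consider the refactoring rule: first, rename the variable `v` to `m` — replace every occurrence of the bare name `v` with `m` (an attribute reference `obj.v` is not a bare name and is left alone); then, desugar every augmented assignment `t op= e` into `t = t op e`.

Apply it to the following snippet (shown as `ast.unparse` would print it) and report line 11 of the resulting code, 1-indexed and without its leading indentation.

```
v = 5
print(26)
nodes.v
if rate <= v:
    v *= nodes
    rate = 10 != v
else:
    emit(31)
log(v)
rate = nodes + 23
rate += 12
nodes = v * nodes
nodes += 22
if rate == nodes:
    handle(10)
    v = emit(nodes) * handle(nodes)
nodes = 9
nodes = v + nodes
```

Transformed code:
m = 5
print(26)
nodes.v
if rate <= m:
    m = m * nodes
    rate = 10 != m
else:
    emit(31)
log(m)
rate = nodes + 23
rate = rate + 12
nodes = m * nodes
nodes = nodes + 22
if rate == nodes:
    handle(10)
    m = emit(nodes) * handle(nodes)
nodes = 9
nodes = m + nodes

rate = rate + 12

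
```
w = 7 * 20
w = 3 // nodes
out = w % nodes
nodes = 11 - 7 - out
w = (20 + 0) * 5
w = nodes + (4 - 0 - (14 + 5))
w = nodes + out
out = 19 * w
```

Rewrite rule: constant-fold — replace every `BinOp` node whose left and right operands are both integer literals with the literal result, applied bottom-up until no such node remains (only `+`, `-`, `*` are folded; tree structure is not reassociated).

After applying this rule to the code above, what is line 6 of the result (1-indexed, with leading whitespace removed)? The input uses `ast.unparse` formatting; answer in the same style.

Transformed code:
w = 140
w = 3 // nodes
out = w % nodes
nodes = 4 - out
w = 100
w = nodes + -15
w = nodes + out
out = 19 * w

w = nodes + -15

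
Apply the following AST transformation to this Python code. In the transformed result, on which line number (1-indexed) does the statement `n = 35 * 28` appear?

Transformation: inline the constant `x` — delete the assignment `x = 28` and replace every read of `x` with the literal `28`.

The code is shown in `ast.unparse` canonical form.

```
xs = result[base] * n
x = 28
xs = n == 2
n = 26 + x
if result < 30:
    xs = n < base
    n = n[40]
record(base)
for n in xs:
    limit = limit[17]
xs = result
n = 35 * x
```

Transformed code:
xs = result[base] * n
xs = n == 2
n = 26 + 28
if result < 30:
    xs = n < base
    n = n[40]
record(base)
for n in xs:
    limit = limit[17]
xs = result
n = 35 * 28

11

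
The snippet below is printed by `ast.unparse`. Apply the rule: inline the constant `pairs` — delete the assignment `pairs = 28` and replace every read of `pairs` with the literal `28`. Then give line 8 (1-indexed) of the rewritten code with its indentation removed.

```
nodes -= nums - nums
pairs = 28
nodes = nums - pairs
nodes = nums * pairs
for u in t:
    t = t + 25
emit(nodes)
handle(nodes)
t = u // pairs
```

t = u // 28

Transformed code:
nodes -= nums - nums
nodes = nums - 28
nodes = nums * 28
for u in t:
    t = t + 25
emit(nodes)
handle(nodes)
t = u // 28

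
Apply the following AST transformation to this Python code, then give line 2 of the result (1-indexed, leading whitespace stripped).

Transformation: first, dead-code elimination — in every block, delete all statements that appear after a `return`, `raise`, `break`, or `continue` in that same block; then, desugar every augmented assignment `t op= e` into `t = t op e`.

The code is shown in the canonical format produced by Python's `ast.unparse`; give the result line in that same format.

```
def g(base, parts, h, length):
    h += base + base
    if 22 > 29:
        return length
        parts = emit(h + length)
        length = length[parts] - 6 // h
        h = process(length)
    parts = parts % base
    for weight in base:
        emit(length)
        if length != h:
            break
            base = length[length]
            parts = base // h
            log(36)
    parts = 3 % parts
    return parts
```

h = h + (base + base)

Transformed code:
def g(base, parts, h, length):
    h = h + (base + base)
    if 22 > 29:
        return length
    parts = parts % base
    for weight in base:
        emit(length)
        if length != h:
            break
    parts = 3 % parts
    return parts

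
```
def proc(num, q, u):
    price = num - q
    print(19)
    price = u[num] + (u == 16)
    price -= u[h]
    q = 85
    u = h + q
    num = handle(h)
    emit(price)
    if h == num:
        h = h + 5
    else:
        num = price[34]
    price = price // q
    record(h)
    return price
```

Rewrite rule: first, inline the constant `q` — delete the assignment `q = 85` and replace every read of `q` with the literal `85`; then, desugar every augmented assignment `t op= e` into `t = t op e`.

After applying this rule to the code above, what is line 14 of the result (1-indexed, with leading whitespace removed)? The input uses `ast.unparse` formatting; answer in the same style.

record(h)

Transformed code:
def proc(num, q, u):
    price = num - 85
    print(19)
    price = u[num] + (u == 16)
    price = price - u[h]
    u = h + 85
    num = handle(h)
    emit(price)
    if h == num:
        h = h + 5
    else:
        num = price[34]
    price = price // 85
    record(h)
    return price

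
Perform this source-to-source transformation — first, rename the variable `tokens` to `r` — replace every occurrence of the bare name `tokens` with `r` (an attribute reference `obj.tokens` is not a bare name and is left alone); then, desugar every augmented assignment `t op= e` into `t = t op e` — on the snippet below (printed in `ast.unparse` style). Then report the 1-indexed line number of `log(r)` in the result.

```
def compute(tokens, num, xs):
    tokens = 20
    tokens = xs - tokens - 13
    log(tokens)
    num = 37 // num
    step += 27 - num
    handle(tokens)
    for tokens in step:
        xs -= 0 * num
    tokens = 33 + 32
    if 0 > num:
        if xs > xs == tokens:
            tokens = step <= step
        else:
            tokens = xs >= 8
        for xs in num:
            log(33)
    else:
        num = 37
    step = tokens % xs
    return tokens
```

Transformed code:
def compute(r, num, xs):
    r = 20
    r = xs - r - 13
    log(r)
    num = 37 // num
    step = step + (27 - num)
    handle(r)
    for r in step:
        xs = xs - 0 * num
    r = 33 + 32
    if 0 > num:
        if xs > xs == r:
            r = step <= step
        else:
            r = xs >= 8
        for xs in num:
            log(33)
    else:
        num = 37
    step = r % xs
    return r

4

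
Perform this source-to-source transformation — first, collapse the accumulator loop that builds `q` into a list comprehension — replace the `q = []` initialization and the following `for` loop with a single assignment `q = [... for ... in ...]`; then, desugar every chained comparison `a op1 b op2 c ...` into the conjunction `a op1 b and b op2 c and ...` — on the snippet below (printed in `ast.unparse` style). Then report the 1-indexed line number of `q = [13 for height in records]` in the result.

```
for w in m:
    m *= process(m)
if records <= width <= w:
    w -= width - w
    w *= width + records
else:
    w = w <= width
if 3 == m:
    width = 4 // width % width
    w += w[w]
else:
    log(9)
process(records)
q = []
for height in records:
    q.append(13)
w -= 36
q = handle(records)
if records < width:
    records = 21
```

14

Transformed code:
for w in m:
    m *= process(m)
if records <= width and width <= w:
    w -= width - w
    w *= width + records
else:
    w = w <= width
if 3 == m:
    width = 4 // width % width
    w += w[w]
else:
    log(9)
process(records)
q = [13 for height in records]
w -= 36
q = handle(records)
if records < width:
    records = 21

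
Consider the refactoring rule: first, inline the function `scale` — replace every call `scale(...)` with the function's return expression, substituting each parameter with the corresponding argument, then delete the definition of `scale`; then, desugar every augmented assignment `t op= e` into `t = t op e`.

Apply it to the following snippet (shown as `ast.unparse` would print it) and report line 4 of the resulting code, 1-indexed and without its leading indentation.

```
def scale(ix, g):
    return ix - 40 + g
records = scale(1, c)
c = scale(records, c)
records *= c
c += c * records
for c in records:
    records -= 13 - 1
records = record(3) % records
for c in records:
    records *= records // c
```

c = c + c * records

Transformed code:
records = 1 - 40 + c
c = records - 40 + c
records = records * c
c = c + c * records
for c in records:
    records = records - (13 - 1)
records = record(3) % records
for c in records:
    records = records * (records // c)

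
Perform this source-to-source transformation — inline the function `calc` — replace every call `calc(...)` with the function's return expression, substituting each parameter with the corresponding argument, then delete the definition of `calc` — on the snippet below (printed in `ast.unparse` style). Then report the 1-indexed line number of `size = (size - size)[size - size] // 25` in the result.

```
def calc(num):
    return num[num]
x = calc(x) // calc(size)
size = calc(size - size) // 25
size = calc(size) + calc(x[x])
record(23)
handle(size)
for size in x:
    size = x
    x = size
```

Transformed code:
x = x[x] // size[size]
size = (size - size)[size - size] // 25
size = size[size] + x[x][x[x]]
record(23)
handle(size)
for size in x:
    size = x
    x = size

2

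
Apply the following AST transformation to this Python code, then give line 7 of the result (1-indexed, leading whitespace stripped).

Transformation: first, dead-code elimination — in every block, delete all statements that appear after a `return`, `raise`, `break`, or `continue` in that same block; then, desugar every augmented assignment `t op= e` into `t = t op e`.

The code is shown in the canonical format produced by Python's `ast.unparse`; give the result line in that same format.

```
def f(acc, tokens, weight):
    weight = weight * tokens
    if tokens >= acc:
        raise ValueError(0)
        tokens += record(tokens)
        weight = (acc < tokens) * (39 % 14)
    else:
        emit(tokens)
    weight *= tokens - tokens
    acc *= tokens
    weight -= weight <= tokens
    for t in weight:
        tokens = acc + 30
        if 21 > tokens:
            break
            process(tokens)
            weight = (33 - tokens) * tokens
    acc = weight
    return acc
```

Transformed code:
def f(acc, tokens, weight):
    weight = weight * tokens
    if tokens >= acc:
        raise ValueError(0)
    else:
        emit(tokens)
    weight = weight * (tokens - tokens)
    acc = acc * tokens
    weight = weight - (weight <= tokens)
    for t in weight:
        tokens = acc + 30
        if 21 > tokens:
            break
    acc = weight
    return acc

weight = weight * (tokens - tokens)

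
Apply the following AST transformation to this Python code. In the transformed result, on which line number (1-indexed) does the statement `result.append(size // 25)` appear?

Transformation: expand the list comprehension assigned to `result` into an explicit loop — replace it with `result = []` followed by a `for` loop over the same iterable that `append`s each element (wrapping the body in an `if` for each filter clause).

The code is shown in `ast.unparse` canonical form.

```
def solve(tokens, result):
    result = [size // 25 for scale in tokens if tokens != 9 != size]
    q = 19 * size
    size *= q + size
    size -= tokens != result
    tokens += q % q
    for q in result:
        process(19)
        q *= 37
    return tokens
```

5

Transformed code:
def solve(tokens, result):
    result = []
    for scale in tokens:
        if tokens != 9 != size:
            result.append(size // 25)
    q = 19 * size
    size *= q + size
    size -= tokens != result
    tokens += q % q
    for q in result:
        process(19)
        q *= 37
    return tokens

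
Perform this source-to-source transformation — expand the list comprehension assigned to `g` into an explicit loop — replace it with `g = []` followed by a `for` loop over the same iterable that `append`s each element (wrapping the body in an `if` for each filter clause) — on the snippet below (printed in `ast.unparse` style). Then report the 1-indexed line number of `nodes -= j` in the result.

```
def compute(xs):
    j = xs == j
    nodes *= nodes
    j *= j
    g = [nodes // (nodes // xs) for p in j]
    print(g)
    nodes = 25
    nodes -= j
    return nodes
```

Transformed code:
def compute(xs):
    j = xs == j
    nodes *= nodes
    j *= j
    g = []
    for p in j:
        g.append(nodes // (nodes // xs))
    print(g)
    nodes = 25
    nodes -= j
    return nodes

10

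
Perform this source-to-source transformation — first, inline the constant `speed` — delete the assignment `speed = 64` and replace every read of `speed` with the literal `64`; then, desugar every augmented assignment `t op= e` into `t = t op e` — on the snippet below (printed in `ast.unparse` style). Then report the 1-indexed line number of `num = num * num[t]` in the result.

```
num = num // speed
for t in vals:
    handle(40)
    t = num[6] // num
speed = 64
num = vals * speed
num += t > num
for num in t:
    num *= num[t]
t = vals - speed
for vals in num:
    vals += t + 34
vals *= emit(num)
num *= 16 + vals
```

8

Transformed code:
num = num // 64
for t in vals:
    handle(40)
    t = num[6] // num
num = vals * 64
num = num + (t > num)
for num in t:
    num = num * num[t]
t = vals - 64
for vals in num:
    vals = vals + (t + 34)
vals = vals * emit(num)
num = num * (16 + vals)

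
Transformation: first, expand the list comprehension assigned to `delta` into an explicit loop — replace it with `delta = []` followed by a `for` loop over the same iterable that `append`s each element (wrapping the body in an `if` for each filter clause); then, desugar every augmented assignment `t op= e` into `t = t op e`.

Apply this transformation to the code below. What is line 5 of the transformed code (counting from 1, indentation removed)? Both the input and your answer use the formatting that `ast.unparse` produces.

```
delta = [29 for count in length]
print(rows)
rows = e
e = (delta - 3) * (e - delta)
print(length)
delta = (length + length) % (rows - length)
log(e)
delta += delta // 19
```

Transformed code:
delta = []
for count in length:
    delta.append(29)
print(rows)
rows = e
e = (delta - 3) * (e - delta)
print(length)
delta = (length + length) % (rows - length)
log(e)
delta = delta + delta // 19

rows = e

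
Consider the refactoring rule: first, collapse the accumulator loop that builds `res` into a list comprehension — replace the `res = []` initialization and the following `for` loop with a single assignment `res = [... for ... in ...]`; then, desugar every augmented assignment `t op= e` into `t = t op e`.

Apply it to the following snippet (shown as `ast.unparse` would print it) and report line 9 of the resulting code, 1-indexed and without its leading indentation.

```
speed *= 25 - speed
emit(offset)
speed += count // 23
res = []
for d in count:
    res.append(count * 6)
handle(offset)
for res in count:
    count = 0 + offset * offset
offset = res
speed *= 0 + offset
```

speed = speed * (0 + offset)

Transformed code:
speed = speed * (25 - speed)
emit(offset)
speed = speed + count // 23
res = [count * 6 for d in count]
handle(offset)
for res in count:
    count = 0 + offset * offset
offset = res
speed = speed * (0 + offset)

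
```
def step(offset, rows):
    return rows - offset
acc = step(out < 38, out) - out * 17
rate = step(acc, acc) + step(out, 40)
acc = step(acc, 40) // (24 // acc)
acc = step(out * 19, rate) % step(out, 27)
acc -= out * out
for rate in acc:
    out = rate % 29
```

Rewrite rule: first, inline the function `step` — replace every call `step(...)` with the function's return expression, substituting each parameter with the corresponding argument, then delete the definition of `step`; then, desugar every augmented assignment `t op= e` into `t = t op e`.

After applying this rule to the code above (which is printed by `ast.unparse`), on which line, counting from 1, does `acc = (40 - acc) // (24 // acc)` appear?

3

Transformed code:
acc = out - (out < 38) - out * 17
rate = acc - acc + (40 - out)
acc = (40 - acc) // (24 // acc)
acc = (rate - out * 19) % (27 - out)
acc = acc - out * out
for rate in acc:
    out = rate % 29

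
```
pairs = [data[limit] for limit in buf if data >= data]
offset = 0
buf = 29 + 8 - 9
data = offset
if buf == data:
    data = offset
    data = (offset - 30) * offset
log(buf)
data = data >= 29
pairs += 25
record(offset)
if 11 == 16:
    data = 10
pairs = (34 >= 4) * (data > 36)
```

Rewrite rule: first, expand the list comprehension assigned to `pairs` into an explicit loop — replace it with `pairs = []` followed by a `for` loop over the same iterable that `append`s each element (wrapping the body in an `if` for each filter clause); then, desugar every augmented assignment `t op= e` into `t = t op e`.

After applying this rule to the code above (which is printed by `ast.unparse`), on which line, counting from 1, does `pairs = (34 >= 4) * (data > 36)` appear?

Transformed code:
pairs = []
for limit in buf:
    if data >= data:
        pairs.append(data[limit])
offset = 0
buf = 29 + 8 - 9
data = offset
if buf == data:
    data = offset
    data = (offset - 30) * offset
log(buf)
data = data >= 29
pairs = pairs + 25
record(offset)
if 11 == 16:
    data = 10
pairs = (34 >= 4) * (data > 36)

17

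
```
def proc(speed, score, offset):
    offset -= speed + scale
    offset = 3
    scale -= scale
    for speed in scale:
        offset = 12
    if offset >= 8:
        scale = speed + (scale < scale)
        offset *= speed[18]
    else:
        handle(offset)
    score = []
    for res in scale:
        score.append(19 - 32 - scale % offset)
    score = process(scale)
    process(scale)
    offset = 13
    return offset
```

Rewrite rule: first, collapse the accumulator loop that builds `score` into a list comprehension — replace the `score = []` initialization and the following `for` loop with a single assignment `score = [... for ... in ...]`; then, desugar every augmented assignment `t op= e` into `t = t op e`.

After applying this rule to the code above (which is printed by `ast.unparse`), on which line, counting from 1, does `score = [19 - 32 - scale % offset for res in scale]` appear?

Transformed code:
def proc(speed, score, offset):
    offset = offset - (speed + scale)
    offset = 3
    scale = scale - scale
    for speed in scale:
        offset = 12
    if offset >= 8:
        scale = speed + (scale < scale)
        offset = offset * speed[18]
    else:
        handle(offset)
    score = [19 - 32 - scale % offset for res in scale]
    score = process(scale)
    process(scale)
    offset = 13
    return offset

12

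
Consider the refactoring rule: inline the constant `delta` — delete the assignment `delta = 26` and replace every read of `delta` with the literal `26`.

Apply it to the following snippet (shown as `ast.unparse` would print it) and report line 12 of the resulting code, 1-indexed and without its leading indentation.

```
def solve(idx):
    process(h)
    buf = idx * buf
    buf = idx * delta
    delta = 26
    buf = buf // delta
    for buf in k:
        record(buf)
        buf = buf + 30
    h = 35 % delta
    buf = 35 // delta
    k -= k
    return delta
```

return 26

Transformed code:
def solve(idx):
    process(h)
    buf = idx * buf
    buf = idx * 26
    buf = buf // 26
    for buf in k:
        record(buf)
        buf = buf + 30
    h = 35 % 26
    buf = 35 // 26
    k -= k
    return 26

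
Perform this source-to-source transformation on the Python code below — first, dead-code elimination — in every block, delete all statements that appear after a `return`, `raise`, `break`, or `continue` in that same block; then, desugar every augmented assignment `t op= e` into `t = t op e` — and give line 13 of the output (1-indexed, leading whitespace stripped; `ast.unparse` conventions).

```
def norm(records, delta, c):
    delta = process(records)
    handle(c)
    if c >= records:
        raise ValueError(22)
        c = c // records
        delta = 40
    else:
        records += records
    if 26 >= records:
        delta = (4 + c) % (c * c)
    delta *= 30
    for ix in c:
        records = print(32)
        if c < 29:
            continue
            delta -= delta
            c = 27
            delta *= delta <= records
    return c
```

Transformed code:
def norm(records, delta, c):
    delta = process(records)
    handle(c)
    if c >= records:
        raise ValueError(22)
    else:
        records = records + records
    if 26 >= records:
        delta = (4 + c) % (c * c)
    delta = delta * 30
    for ix in c:
        records = print(32)
        if c < 29:
            continue
    return c

if c < 29:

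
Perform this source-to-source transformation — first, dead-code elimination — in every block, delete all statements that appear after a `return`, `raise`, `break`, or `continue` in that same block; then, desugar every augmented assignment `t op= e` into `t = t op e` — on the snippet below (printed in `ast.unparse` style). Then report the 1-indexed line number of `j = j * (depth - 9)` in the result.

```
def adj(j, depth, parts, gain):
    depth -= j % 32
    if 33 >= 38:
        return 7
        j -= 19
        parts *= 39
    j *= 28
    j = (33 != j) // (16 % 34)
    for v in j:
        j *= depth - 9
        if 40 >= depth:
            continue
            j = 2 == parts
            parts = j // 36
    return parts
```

8

Transformed code:
def adj(j, depth, parts, gain):
    depth = depth - j % 32
    if 33 >= 38:
        return 7
    j = j * 28
    j = (33 != j) // (16 % 34)
    for v in j:
        j = j * (depth - 9)
        if 40 >= depth:
            continue
    return parts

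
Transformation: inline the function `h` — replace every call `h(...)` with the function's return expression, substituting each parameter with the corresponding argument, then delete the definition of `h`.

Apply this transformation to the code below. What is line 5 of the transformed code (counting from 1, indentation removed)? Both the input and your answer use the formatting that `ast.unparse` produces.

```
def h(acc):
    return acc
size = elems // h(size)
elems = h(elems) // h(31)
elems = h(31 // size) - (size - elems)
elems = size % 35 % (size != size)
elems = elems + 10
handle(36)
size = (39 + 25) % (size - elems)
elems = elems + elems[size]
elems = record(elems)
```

Transformed code:
size = elems // size
elems = elems // 31
elems = 31 // size - (size - elems)
elems = size % 35 % (size != size)
elems = elems + 10
handle(36)
size = (39 + 25) % (size - elems)
elems = elems + elems[size]
elems = record(elems)

elems = elems + 10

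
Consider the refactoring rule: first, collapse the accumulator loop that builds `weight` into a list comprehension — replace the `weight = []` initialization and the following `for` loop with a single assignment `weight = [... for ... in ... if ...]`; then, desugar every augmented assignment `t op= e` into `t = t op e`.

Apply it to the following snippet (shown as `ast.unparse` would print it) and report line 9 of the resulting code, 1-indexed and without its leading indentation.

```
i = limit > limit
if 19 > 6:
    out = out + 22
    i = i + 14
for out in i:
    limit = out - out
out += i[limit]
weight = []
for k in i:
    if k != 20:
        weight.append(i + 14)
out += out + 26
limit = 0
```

out = out + (out + 26)

Transformed code:
i = limit > limit
if 19 > 6:
    out = out + 22
    i = i + 14
for out in i:
    limit = out - out
out = out + i[limit]
weight = [i + 14 for k in i if k != 20]
out = out + (out + 26)
limit = 0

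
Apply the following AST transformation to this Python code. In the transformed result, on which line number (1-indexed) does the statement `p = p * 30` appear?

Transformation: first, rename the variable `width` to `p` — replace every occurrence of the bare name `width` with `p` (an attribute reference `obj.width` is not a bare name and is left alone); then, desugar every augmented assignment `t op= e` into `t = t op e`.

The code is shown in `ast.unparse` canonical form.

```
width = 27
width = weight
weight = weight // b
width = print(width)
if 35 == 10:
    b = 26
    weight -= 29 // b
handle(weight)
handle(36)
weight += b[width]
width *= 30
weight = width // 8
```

Transformed code:
p = 27
p = weight
weight = weight // b
p = print(p)
if 35 == 10:
    b = 26
    weight = weight - 29 // b
handle(weight)
handle(36)
weight = weight + b[p]
p = p * 30
weight = p // 8

11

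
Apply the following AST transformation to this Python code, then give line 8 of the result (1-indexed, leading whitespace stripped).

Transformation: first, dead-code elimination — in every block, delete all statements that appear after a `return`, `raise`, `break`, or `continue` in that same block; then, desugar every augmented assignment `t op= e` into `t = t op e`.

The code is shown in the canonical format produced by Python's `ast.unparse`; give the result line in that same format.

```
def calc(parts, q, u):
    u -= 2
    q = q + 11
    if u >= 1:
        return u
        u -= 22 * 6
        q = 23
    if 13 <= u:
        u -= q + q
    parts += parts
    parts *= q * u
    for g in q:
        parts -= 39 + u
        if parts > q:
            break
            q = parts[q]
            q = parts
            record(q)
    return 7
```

parts = parts + parts

Transformed code:
def calc(parts, q, u):
    u = u - 2
    q = q + 11
    if u >= 1:
        return u
    if 13 <= u:
        u = u - (q + q)
    parts = parts + parts
    parts = parts * (q * u)
    for g in q:
        parts = parts - (39 + u)
        if parts > q:
            break
    return 7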